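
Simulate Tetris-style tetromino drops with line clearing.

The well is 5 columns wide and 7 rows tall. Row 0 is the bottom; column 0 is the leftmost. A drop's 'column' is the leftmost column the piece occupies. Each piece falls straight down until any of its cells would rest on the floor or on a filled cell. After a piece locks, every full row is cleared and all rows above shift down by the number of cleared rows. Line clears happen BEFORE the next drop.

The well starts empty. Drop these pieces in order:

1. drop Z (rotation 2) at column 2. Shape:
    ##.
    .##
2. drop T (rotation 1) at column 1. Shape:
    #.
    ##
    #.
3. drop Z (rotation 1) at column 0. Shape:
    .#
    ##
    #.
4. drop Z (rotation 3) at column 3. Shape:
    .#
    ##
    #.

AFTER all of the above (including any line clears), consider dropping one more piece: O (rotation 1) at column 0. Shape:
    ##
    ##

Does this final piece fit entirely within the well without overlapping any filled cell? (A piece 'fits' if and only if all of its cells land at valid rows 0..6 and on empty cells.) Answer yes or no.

Drop 1: Z rot2 at col 2 lands with bottom-row=0; cleared 0 line(s) (total 0); column heights now [0 0 2 2 1], max=2
Drop 2: T rot1 at col 1 lands with bottom-row=1; cleared 0 line(s) (total 0); column heights now [0 4 3 2 1], max=4
Drop 3: Z rot1 at col 0 lands with bottom-row=3; cleared 0 line(s) (total 0); column heights now [5 6 3 2 1], max=6
Drop 4: Z rot3 at col 3 lands with bottom-row=2; cleared 0 line(s) (total 0); column heights now [5 6 3 4 5], max=6
Test piece O rot1 at col 0 (width 2): heights before test = [5 6 3 4 5]; fits = False

Answer: no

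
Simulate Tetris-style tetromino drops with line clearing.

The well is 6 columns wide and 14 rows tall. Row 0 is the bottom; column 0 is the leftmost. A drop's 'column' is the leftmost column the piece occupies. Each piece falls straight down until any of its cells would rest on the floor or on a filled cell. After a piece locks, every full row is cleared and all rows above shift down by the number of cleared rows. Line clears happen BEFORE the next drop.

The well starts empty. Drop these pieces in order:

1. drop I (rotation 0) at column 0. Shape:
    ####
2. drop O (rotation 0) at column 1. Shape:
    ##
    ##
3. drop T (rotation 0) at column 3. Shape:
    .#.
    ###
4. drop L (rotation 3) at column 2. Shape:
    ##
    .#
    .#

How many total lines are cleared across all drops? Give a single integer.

Answer: 0

Derivation:
Drop 1: I rot0 at col 0 lands with bottom-row=0; cleared 0 line(s) (total 0); column heights now [1 1 1 1 0 0], max=1
Drop 2: O rot0 at col 1 lands with bottom-row=1; cleared 0 line(s) (total 0); column heights now [1 3 3 1 0 0], max=3
Drop 3: T rot0 at col 3 lands with bottom-row=1; cleared 0 line(s) (total 0); column heights now [1 3 3 2 3 2], max=3
Drop 4: L rot3 at col 2 lands with bottom-row=2; cleared 0 line(s) (total 0); column heights now [1 3 5 5 3 2], max=5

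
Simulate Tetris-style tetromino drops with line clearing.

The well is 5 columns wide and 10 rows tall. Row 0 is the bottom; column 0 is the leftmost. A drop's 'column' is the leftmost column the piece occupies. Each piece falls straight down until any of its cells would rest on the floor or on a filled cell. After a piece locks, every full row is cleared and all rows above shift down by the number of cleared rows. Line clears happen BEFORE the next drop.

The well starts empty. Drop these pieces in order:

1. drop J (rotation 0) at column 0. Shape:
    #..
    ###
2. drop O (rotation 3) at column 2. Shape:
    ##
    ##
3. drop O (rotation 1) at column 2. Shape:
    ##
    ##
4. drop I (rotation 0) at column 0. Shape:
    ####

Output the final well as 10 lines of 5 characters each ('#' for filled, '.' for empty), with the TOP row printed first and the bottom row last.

Drop 1: J rot0 at col 0 lands with bottom-row=0; cleared 0 line(s) (total 0); column heights now [2 1 1 0 0], max=2
Drop 2: O rot3 at col 2 lands with bottom-row=1; cleared 0 line(s) (total 0); column heights now [2 1 3 3 0], max=3
Drop 3: O rot1 at col 2 lands with bottom-row=3; cleared 0 line(s) (total 0); column heights now [2 1 5 5 0], max=5
Drop 4: I rot0 at col 0 lands with bottom-row=5; cleared 0 line(s) (total 0); column heights now [6 6 6 6 0], max=6

Answer: .....
.....
.....
.....
####.
..##.
..##.
..##.
#.##.
###..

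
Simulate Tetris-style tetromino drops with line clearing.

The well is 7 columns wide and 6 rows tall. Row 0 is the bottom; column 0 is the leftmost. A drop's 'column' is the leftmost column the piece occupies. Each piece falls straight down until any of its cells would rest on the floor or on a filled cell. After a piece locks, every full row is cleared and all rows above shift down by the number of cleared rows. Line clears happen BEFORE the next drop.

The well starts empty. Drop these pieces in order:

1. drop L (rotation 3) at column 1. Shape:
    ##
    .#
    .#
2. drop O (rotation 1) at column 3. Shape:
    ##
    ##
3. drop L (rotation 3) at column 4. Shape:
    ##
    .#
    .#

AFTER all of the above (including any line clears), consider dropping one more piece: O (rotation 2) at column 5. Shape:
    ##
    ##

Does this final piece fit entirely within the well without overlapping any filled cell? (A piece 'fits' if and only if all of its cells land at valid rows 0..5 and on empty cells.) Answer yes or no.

Answer: yes

Derivation:
Drop 1: L rot3 at col 1 lands with bottom-row=0; cleared 0 line(s) (total 0); column heights now [0 3 3 0 0 0 0], max=3
Drop 2: O rot1 at col 3 lands with bottom-row=0; cleared 0 line(s) (total 0); column heights now [0 3 3 2 2 0 0], max=3
Drop 3: L rot3 at col 4 lands with bottom-row=0; cleared 0 line(s) (total 0); column heights now [0 3 3 2 3 3 0], max=3
Test piece O rot2 at col 5 (width 2): heights before test = [0 3 3 2 3 3 0]; fits = True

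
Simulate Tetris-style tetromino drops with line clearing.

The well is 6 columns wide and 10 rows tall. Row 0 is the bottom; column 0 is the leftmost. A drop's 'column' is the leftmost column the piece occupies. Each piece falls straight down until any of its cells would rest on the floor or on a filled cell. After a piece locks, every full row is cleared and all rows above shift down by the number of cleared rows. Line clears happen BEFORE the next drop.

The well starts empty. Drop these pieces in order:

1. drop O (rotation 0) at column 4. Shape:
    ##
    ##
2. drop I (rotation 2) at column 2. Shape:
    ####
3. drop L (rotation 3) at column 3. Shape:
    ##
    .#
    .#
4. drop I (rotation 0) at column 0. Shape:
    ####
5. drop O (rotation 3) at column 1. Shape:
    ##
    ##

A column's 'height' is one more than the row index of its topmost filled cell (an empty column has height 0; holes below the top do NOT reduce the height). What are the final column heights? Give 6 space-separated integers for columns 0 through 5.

Drop 1: O rot0 at col 4 lands with bottom-row=0; cleared 0 line(s) (total 0); column heights now [0 0 0 0 2 2], max=2
Drop 2: I rot2 at col 2 lands with bottom-row=2; cleared 0 line(s) (total 0); column heights now [0 0 3 3 3 3], max=3
Drop 3: L rot3 at col 3 lands with bottom-row=3; cleared 0 line(s) (total 0); column heights now [0 0 3 6 6 3], max=6
Drop 4: I rot0 at col 0 lands with bottom-row=6; cleared 0 line(s) (total 0); column heights now [7 7 7 7 6 3], max=7
Drop 5: O rot3 at col 1 lands with bottom-row=7; cleared 0 line(s) (total 0); column heights now [7 9 9 7 6 3], max=9

Answer: 7 9 9 7 6 3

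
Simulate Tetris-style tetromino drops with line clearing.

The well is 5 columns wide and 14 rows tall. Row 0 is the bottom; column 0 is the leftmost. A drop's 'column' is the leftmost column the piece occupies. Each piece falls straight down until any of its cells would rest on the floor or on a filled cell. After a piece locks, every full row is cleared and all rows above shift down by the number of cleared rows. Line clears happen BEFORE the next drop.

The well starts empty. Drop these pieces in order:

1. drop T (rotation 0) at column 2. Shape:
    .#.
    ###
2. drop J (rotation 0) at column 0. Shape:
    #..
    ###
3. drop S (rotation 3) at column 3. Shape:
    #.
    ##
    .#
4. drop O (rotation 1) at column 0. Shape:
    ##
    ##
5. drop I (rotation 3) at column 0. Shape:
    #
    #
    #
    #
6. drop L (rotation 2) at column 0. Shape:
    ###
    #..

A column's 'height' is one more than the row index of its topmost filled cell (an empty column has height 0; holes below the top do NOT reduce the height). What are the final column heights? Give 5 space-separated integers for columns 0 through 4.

Answer: 10 10 10 3 2

Derivation:
Drop 1: T rot0 at col 2 lands with bottom-row=0; cleared 0 line(s) (total 0); column heights now [0 0 1 2 1], max=2
Drop 2: J rot0 at col 0 lands with bottom-row=1; cleared 0 line(s) (total 0); column heights now [3 2 2 2 1], max=3
Drop 3: S rot3 at col 3 lands with bottom-row=1; cleared 1 line(s) (total 1); column heights now [2 0 1 3 2], max=3
Drop 4: O rot1 at col 0 lands with bottom-row=2; cleared 0 line(s) (total 1); column heights now [4 4 1 3 2], max=4
Drop 5: I rot3 at col 0 lands with bottom-row=4; cleared 0 line(s) (total 1); column heights now [8 4 1 3 2], max=8
Drop 6: L rot2 at col 0 lands with bottom-row=8; cleared 0 line(s) (total 1); column heights now [10 10 10 3 2], max=10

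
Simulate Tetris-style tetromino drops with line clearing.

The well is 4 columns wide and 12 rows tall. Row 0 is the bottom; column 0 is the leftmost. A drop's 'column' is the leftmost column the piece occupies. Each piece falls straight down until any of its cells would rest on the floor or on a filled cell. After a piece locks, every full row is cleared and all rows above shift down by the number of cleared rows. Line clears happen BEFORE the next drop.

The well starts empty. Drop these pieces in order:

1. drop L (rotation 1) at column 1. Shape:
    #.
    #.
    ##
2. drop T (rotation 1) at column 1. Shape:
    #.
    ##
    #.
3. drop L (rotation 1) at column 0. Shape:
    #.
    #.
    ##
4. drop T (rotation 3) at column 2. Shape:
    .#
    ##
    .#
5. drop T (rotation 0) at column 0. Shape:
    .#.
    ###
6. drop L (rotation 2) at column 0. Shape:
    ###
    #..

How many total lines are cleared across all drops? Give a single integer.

Drop 1: L rot1 at col 1 lands with bottom-row=0; cleared 0 line(s) (total 0); column heights now [0 3 1 0], max=3
Drop 2: T rot1 at col 1 lands with bottom-row=3; cleared 0 line(s) (total 0); column heights now [0 6 5 0], max=6
Drop 3: L rot1 at col 0 lands with bottom-row=6; cleared 0 line(s) (total 0); column heights now [9 7 5 0], max=9
Drop 4: T rot3 at col 2 lands with bottom-row=4; cleared 0 line(s) (total 0); column heights now [9 7 6 7], max=9
Drop 5: T rot0 at col 0 lands with bottom-row=9; cleared 0 line(s) (total 0); column heights now [10 11 10 7], max=11
Drop 6: L rot2 at col 0 lands with bottom-row=10; cleared 0 line(s) (total 0); column heights now [12 12 12 7], max=12

Answer: 0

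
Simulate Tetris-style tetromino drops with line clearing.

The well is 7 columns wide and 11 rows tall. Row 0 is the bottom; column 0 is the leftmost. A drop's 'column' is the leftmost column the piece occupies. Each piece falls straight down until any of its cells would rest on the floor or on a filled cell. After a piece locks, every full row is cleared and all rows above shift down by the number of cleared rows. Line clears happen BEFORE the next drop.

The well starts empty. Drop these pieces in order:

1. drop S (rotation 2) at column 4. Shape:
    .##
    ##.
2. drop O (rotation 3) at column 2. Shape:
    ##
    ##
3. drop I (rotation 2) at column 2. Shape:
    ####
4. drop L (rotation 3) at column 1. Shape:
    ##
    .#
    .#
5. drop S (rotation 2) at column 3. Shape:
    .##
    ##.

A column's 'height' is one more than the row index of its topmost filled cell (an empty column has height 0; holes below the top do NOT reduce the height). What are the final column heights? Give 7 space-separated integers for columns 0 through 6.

Drop 1: S rot2 at col 4 lands with bottom-row=0; cleared 0 line(s) (total 0); column heights now [0 0 0 0 1 2 2], max=2
Drop 2: O rot3 at col 2 lands with bottom-row=0; cleared 0 line(s) (total 0); column heights now [0 0 2 2 1 2 2], max=2
Drop 3: I rot2 at col 2 lands with bottom-row=2; cleared 0 line(s) (total 0); column heights now [0 0 3 3 3 3 2], max=3
Drop 4: L rot3 at col 1 lands with bottom-row=3; cleared 0 line(s) (total 0); column heights now [0 6 6 3 3 3 2], max=6
Drop 5: S rot2 at col 3 lands with bottom-row=3; cleared 0 line(s) (total 0); column heights now [0 6 6 4 5 5 2], max=6

Answer: 0 6 6 4 5 5 2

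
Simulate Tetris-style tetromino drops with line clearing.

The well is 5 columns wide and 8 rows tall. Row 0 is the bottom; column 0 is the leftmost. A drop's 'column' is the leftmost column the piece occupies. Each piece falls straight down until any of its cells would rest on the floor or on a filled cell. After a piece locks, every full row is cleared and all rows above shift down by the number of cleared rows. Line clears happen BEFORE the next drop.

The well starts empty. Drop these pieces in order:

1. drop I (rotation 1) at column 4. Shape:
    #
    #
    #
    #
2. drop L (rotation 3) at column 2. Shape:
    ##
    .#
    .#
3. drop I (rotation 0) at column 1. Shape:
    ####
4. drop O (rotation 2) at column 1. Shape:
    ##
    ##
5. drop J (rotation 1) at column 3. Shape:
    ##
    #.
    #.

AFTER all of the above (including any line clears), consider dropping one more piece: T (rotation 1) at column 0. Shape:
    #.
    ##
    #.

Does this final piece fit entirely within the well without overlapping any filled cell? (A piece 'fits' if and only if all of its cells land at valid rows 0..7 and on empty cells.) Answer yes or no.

Drop 1: I rot1 at col 4 lands with bottom-row=0; cleared 0 line(s) (total 0); column heights now [0 0 0 0 4], max=4
Drop 2: L rot3 at col 2 lands with bottom-row=0; cleared 0 line(s) (total 0); column heights now [0 0 3 3 4], max=4
Drop 3: I rot0 at col 1 lands with bottom-row=4; cleared 0 line(s) (total 0); column heights now [0 5 5 5 5], max=5
Drop 4: O rot2 at col 1 lands with bottom-row=5; cleared 0 line(s) (total 0); column heights now [0 7 7 5 5], max=7
Drop 5: J rot1 at col 3 lands with bottom-row=5; cleared 0 line(s) (total 0); column heights now [0 7 7 8 8], max=8
Test piece T rot1 at col 0 (width 2): heights before test = [0 7 7 8 8]; fits = False

Answer: no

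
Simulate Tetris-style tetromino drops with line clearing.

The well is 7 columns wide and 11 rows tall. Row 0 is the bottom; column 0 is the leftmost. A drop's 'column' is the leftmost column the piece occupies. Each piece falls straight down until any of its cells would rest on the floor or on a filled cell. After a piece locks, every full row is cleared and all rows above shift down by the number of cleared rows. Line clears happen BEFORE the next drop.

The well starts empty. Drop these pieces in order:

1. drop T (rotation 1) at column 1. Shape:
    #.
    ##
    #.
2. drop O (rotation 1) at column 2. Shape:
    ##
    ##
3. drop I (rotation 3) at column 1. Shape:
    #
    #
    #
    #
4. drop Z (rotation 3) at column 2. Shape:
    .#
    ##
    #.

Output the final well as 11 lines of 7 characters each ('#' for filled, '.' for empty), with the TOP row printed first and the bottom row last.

Drop 1: T rot1 at col 1 lands with bottom-row=0; cleared 0 line(s) (total 0); column heights now [0 3 2 0 0 0 0], max=3
Drop 2: O rot1 at col 2 lands with bottom-row=2; cleared 0 line(s) (total 0); column heights now [0 3 4 4 0 0 0], max=4
Drop 3: I rot3 at col 1 lands with bottom-row=3; cleared 0 line(s) (total 0); column heights now [0 7 4 4 0 0 0], max=7
Drop 4: Z rot3 at col 2 lands with bottom-row=4; cleared 0 line(s) (total 0); column heights now [0 7 6 7 0 0 0], max=7

Answer: .......
.......
.......
.......
.#.#...
.###...
.##....
.###...
.###...
.##....
.#.....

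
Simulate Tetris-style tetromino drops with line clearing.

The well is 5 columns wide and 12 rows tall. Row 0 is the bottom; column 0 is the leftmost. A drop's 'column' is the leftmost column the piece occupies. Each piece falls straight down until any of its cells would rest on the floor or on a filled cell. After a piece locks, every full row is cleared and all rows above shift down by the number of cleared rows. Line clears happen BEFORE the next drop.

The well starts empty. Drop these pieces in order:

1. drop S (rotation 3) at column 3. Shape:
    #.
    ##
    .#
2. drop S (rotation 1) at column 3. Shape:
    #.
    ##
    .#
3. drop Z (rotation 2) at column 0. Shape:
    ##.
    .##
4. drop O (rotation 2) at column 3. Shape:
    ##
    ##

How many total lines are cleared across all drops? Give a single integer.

Answer: 0

Derivation:
Drop 1: S rot3 at col 3 lands with bottom-row=0; cleared 0 line(s) (total 0); column heights now [0 0 0 3 2], max=3
Drop 2: S rot1 at col 3 lands with bottom-row=2; cleared 0 line(s) (total 0); column heights now [0 0 0 5 4], max=5
Drop 3: Z rot2 at col 0 lands with bottom-row=0; cleared 0 line(s) (total 0); column heights now [2 2 1 5 4], max=5
Drop 4: O rot2 at col 3 lands with bottom-row=5; cleared 0 line(s) (total 0); column heights now [2 2 1 7 7], max=7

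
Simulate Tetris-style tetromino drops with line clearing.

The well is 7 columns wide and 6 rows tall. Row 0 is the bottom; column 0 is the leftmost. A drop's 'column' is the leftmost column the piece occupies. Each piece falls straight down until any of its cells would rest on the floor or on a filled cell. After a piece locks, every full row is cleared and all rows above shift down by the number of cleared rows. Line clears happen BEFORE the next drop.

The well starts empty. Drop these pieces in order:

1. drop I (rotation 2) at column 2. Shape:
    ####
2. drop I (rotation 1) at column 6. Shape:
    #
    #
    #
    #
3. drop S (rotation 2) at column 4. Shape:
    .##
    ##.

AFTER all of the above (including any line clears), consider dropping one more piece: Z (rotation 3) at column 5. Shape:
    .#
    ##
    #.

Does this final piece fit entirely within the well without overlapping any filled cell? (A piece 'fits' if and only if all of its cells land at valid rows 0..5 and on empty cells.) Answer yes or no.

Drop 1: I rot2 at col 2 lands with bottom-row=0; cleared 0 line(s) (total 0); column heights now [0 0 1 1 1 1 0], max=1
Drop 2: I rot1 at col 6 lands with bottom-row=0; cleared 0 line(s) (total 0); column heights now [0 0 1 1 1 1 4], max=4
Drop 3: S rot2 at col 4 lands with bottom-row=3; cleared 0 line(s) (total 0); column heights now [0 0 1 1 4 5 5], max=5
Test piece Z rot3 at col 5 (width 2): heights before test = [0 0 1 1 4 5 5]; fits = False

Answer: no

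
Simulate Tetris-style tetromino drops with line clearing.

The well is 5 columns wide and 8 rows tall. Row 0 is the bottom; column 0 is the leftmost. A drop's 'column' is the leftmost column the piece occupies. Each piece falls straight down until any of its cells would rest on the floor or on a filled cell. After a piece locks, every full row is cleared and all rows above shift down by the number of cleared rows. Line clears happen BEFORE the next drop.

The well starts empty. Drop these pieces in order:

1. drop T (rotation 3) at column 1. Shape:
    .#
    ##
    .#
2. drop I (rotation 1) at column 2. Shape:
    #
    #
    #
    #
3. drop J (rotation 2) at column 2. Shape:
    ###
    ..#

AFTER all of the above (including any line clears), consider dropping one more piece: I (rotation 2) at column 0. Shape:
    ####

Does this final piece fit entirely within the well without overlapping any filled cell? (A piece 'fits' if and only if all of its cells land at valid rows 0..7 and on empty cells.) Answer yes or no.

Drop 1: T rot3 at col 1 lands with bottom-row=0; cleared 0 line(s) (total 0); column heights now [0 2 3 0 0], max=3
Drop 2: I rot1 at col 2 lands with bottom-row=3; cleared 0 line(s) (total 0); column heights now [0 2 7 0 0], max=7
Drop 3: J rot2 at col 2 lands with bottom-row=6; cleared 0 line(s) (total 0); column heights now [0 2 8 8 8], max=8
Test piece I rot2 at col 0 (width 4): heights before test = [0 2 8 8 8]; fits = False

Answer: no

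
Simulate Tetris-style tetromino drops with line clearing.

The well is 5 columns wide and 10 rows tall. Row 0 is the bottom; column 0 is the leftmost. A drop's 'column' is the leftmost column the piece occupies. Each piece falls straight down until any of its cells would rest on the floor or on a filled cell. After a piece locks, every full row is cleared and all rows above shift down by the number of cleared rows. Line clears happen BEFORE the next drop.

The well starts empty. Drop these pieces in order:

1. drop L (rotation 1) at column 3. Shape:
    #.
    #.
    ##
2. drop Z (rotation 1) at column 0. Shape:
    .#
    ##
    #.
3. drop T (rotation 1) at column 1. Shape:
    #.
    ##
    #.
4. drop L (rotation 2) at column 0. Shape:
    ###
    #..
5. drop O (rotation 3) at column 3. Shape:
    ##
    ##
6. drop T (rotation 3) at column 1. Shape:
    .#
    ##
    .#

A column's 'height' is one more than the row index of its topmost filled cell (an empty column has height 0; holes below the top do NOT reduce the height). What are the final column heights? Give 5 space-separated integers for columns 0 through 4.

Answer: 7 9 10 5 5

Derivation:
Drop 1: L rot1 at col 3 lands with bottom-row=0; cleared 0 line(s) (total 0); column heights now [0 0 0 3 1], max=3
Drop 2: Z rot1 at col 0 lands with bottom-row=0; cleared 0 line(s) (total 0); column heights now [2 3 0 3 1], max=3
Drop 3: T rot1 at col 1 lands with bottom-row=3; cleared 0 line(s) (total 0); column heights now [2 6 5 3 1], max=6
Drop 4: L rot2 at col 0 lands with bottom-row=5; cleared 0 line(s) (total 0); column heights now [7 7 7 3 1], max=7
Drop 5: O rot3 at col 3 lands with bottom-row=3; cleared 0 line(s) (total 0); column heights now [7 7 7 5 5], max=7
Drop 6: T rot3 at col 1 lands with bottom-row=7; cleared 0 line(s) (total 0); column heights now [7 9 10 5 5], max=10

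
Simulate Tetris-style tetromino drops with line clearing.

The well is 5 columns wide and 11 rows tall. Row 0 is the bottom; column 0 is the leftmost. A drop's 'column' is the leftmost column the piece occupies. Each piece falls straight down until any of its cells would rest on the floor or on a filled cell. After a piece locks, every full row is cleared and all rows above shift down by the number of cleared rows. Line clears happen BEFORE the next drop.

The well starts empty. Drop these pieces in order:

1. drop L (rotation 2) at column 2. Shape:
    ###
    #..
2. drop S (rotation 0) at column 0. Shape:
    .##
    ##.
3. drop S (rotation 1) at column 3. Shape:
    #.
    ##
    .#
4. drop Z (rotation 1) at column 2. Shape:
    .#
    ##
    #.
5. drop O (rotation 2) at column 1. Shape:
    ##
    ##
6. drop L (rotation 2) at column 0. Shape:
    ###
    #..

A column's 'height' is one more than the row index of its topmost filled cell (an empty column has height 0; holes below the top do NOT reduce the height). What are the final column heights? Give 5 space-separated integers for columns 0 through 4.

Answer: 7 7 7 5 2

Derivation:
Drop 1: L rot2 at col 2 lands with bottom-row=0; cleared 0 line(s) (total 0); column heights now [0 0 2 2 2], max=2
Drop 2: S rot0 at col 0 lands with bottom-row=1; cleared 1 line(s) (total 1); column heights now [0 2 2 0 0], max=2
Drop 3: S rot1 at col 3 lands with bottom-row=0; cleared 0 line(s) (total 1); column heights now [0 2 2 3 2], max=3
Drop 4: Z rot1 at col 2 lands with bottom-row=2; cleared 0 line(s) (total 1); column heights now [0 2 4 5 2], max=5
Drop 5: O rot2 at col 1 lands with bottom-row=4; cleared 0 line(s) (total 1); column heights now [0 6 6 5 2], max=6
Drop 6: L rot2 at col 0 lands with bottom-row=5; cleared 0 line(s) (total 1); column heights now [7 7 7 5 2], max=7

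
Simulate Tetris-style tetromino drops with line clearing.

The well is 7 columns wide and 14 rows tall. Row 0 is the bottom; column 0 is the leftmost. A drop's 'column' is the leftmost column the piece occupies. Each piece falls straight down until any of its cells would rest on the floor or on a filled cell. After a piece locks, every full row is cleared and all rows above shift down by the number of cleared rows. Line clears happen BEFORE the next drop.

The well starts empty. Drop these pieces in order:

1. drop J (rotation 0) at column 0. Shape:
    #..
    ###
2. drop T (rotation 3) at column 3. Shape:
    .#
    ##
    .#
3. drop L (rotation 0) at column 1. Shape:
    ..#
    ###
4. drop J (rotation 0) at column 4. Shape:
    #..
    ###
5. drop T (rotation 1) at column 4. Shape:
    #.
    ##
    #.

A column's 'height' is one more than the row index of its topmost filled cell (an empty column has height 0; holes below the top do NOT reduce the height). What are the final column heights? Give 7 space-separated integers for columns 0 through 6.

Answer: 2 3 3 4 8 7 4

Derivation:
Drop 1: J rot0 at col 0 lands with bottom-row=0; cleared 0 line(s) (total 0); column heights now [2 1 1 0 0 0 0], max=2
Drop 2: T rot3 at col 3 lands with bottom-row=0; cleared 0 line(s) (total 0); column heights now [2 1 1 2 3 0 0], max=3
Drop 3: L rot0 at col 1 lands with bottom-row=2; cleared 0 line(s) (total 0); column heights now [2 3 3 4 3 0 0], max=4
Drop 4: J rot0 at col 4 lands with bottom-row=3; cleared 0 line(s) (total 0); column heights now [2 3 3 4 5 4 4], max=5
Drop 5: T rot1 at col 4 lands with bottom-row=5; cleared 0 line(s) (total 0); column heights now [2 3 3 4 8 7 4], max=8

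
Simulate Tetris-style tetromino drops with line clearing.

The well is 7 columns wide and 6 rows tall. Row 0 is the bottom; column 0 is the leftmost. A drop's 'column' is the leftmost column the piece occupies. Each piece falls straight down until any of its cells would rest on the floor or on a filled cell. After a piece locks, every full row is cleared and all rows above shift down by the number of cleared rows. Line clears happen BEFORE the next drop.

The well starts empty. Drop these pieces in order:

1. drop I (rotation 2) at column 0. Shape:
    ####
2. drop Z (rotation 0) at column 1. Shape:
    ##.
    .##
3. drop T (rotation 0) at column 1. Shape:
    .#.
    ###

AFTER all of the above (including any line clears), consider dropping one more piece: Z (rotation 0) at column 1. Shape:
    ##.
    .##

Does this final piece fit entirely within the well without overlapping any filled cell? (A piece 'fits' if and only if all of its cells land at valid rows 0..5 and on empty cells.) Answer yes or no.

Drop 1: I rot2 at col 0 lands with bottom-row=0; cleared 0 line(s) (total 0); column heights now [1 1 1 1 0 0 0], max=1
Drop 2: Z rot0 at col 1 lands with bottom-row=1; cleared 0 line(s) (total 0); column heights now [1 3 3 2 0 0 0], max=3
Drop 3: T rot0 at col 1 lands with bottom-row=3; cleared 0 line(s) (total 0); column heights now [1 4 5 4 0 0 0], max=5
Test piece Z rot0 at col 1 (width 3): heights before test = [1 4 5 4 0 0 0]; fits = False

Answer: no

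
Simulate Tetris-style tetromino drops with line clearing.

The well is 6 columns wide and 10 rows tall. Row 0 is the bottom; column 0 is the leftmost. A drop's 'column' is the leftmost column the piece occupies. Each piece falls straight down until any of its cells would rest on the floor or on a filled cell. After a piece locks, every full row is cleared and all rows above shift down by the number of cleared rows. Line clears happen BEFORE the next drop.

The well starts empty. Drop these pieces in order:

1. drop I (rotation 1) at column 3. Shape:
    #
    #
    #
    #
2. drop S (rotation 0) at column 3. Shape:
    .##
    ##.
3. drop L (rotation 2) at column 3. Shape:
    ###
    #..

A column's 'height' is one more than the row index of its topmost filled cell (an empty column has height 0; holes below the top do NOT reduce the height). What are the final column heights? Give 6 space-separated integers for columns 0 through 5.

Drop 1: I rot1 at col 3 lands with bottom-row=0; cleared 0 line(s) (total 0); column heights now [0 0 0 4 0 0], max=4
Drop 2: S rot0 at col 3 lands with bottom-row=4; cleared 0 line(s) (total 0); column heights now [0 0 0 5 6 6], max=6
Drop 3: L rot2 at col 3 lands with bottom-row=5; cleared 0 line(s) (total 0); column heights now [0 0 0 7 7 7], max=7

Answer: 0 0 0 7 7 7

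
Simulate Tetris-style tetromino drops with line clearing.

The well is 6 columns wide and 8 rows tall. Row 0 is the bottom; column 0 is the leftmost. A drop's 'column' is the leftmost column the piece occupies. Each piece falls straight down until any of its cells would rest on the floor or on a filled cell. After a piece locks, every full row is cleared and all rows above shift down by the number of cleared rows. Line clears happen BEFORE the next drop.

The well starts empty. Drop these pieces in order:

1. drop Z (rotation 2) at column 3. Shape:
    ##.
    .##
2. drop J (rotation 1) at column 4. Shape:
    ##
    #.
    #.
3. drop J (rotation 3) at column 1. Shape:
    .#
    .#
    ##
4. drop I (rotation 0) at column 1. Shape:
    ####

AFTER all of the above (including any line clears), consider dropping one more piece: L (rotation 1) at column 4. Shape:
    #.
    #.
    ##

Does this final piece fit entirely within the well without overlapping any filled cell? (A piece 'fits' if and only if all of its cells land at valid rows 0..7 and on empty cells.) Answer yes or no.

Drop 1: Z rot2 at col 3 lands with bottom-row=0; cleared 0 line(s) (total 0); column heights now [0 0 0 2 2 1], max=2
Drop 2: J rot1 at col 4 lands with bottom-row=2; cleared 0 line(s) (total 0); column heights now [0 0 0 2 5 5], max=5
Drop 3: J rot3 at col 1 lands with bottom-row=0; cleared 0 line(s) (total 0); column heights now [0 1 3 2 5 5], max=5
Drop 4: I rot0 at col 1 lands with bottom-row=5; cleared 0 line(s) (total 0); column heights now [0 6 6 6 6 5], max=6
Test piece L rot1 at col 4 (width 2): heights before test = [0 6 6 6 6 5]; fits = False

Answer: no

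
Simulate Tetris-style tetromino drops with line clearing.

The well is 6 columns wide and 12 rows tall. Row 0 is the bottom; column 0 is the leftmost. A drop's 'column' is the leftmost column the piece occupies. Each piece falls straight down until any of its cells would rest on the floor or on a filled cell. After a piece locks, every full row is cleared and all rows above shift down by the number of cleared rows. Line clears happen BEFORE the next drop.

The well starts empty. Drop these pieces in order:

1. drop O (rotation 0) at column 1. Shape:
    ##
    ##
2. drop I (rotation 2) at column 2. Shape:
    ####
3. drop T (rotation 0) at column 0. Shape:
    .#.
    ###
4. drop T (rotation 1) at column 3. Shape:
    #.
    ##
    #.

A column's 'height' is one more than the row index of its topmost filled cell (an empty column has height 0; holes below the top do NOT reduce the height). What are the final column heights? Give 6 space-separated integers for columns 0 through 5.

Answer: 4 5 4 6 5 3

Derivation:
Drop 1: O rot0 at col 1 lands with bottom-row=0; cleared 0 line(s) (total 0); column heights now [0 2 2 0 0 0], max=2
Drop 2: I rot2 at col 2 lands with bottom-row=2; cleared 0 line(s) (total 0); column heights now [0 2 3 3 3 3], max=3
Drop 3: T rot0 at col 0 lands with bottom-row=3; cleared 0 line(s) (total 0); column heights now [4 5 4 3 3 3], max=5
Drop 4: T rot1 at col 3 lands with bottom-row=3; cleared 0 line(s) (total 0); column heights now [4 5 4 6 5 3], max=6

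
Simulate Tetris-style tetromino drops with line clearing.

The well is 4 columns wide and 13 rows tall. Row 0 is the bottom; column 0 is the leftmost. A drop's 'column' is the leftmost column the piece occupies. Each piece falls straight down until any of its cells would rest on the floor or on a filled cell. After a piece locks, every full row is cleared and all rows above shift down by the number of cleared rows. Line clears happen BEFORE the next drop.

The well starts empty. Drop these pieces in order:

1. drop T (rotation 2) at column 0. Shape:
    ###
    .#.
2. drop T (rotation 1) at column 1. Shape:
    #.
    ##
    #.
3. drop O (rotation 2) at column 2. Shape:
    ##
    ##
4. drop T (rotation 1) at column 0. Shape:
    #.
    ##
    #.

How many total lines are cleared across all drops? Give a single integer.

Drop 1: T rot2 at col 0 lands with bottom-row=0; cleared 0 line(s) (total 0); column heights now [2 2 2 0], max=2
Drop 2: T rot1 at col 1 lands with bottom-row=2; cleared 0 line(s) (total 0); column heights now [2 5 4 0], max=5
Drop 3: O rot2 at col 2 lands with bottom-row=4; cleared 0 line(s) (total 0); column heights now [2 5 6 6], max=6
Drop 4: T rot1 at col 0 lands with bottom-row=4; cleared 2 line(s) (total 2); column heights now [5 4 4 0], max=5

Answer: 2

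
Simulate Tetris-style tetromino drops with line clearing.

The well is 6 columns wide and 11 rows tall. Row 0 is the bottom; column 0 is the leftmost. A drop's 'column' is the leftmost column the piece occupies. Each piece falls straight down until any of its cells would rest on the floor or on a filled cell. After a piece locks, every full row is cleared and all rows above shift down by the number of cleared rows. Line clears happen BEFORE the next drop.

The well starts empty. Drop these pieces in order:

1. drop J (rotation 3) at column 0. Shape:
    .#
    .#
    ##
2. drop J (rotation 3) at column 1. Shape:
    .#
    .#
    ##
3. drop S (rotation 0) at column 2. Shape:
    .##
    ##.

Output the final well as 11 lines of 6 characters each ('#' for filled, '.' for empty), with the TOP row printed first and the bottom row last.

Answer: ......
......
......
...##.
..##..
..#...
..#...
.##...
.#....
.#....
##....

Derivation:
Drop 1: J rot3 at col 0 lands with bottom-row=0; cleared 0 line(s) (total 0); column heights now [1 3 0 0 0 0], max=3
Drop 2: J rot3 at col 1 lands with bottom-row=3; cleared 0 line(s) (total 0); column heights now [1 4 6 0 0 0], max=6
Drop 3: S rot0 at col 2 lands with bottom-row=6; cleared 0 line(s) (total 0); column heights now [1 4 7 8 8 0], max=8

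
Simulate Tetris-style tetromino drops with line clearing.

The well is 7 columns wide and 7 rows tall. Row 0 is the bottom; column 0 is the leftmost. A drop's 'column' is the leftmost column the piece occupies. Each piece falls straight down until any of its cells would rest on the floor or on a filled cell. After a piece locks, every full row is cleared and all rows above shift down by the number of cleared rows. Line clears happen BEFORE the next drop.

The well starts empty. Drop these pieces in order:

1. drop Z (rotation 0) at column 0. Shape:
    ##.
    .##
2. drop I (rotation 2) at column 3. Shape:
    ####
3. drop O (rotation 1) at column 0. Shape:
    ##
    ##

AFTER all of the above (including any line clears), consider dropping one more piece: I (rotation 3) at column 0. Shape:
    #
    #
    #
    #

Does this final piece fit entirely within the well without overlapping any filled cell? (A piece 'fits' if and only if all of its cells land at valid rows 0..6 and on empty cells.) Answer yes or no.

Drop 1: Z rot0 at col 0 lands with bottom-row=0; cleared 0 line(s) (total 0); column heights now [2 2 1 0 0 0 0], max=2
Drop 2: I rot2 at col 3 lands with bottom-row=0; cleared 0 line(s) (total 0); column heights now [2 2 1 1 1 1 1], max=2
Drop 3: O rot1 at col 0 lands with bottom-row=2; cleared 0 line(s) (total 0); column heights now [4 4 1 1 1 1 1], max=4
Test piece I rot3 at col 0 (width 1): heights before test = [4 4 1 1 1 1 1]; fits = False

Answer: no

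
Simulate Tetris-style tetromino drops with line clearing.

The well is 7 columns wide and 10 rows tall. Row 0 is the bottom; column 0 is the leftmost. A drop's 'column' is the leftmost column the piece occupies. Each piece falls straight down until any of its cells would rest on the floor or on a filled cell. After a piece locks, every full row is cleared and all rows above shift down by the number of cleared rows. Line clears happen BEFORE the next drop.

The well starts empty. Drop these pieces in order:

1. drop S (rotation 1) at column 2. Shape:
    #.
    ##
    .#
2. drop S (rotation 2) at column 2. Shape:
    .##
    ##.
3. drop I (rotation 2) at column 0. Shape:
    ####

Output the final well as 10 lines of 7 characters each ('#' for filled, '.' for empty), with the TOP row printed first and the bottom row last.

Drop 1: S rot1 at col 2 lands with bottom-row=0; cleared 0 line(s) (total 0); column heights now [0 0 3 2 0 0 0], max=3
Drop 2: S rot2 at col 2 lands with bottom-row=3; cleared 0 line(s) (total 0); column heights now [0 0 4 5 5 0 0], max=5
Drop 3: I rot2 at col 0 lands with bottom-row=5; cleared 0 line(s) (total 0); column heights now [6 6 6 6 5 0 0], max=6

Answer: .......
.......
.......
.......
####...
...##..
..##...
..#....
..##...
...#...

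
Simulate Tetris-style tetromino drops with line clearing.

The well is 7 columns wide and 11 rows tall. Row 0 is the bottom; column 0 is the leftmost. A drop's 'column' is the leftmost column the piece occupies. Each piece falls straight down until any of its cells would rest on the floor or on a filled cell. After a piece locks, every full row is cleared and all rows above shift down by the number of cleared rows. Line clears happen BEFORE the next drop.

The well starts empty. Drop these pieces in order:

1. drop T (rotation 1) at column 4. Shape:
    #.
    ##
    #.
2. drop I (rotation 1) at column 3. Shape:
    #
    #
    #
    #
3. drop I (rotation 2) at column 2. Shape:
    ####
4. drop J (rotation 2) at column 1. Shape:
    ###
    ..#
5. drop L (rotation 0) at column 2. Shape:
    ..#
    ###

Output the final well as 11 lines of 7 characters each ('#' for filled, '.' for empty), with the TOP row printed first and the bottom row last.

Drop 1: T rot1 at col 4 lands with bottom-row=0; cleared 0 line(s) (total 0); column heights now [0 0 0 0 3 2 0], max=3
Drop 2: I rot1 at col 3 lands with bottom-row=0; cleared 0 line(s) (total 0); column heights now [0 0 0 4 3 2 0], max=4
Drop 3: I rot2 at col 2 lands with bottom-row=4; cleared 0 line(s) (total 0); column heights now [0 0 5 5 5 5 0], max=5
Drop 4: J rot2 at col 1 lands with bottom-row=5; cleared 0 line(s) (total 0); column heights now [0 7 7 7 5 5 0], max=7
Drop 5: L rot0 at col 2 lands with bottom-row=7; cleared 0 line(s) (total 0); column heights now [0 7 8 8 9 5 0], max=9

Answer: .......
.......
....#..
..###..
.###...
...#...
..####.
...#...
...##..
...###.
...##..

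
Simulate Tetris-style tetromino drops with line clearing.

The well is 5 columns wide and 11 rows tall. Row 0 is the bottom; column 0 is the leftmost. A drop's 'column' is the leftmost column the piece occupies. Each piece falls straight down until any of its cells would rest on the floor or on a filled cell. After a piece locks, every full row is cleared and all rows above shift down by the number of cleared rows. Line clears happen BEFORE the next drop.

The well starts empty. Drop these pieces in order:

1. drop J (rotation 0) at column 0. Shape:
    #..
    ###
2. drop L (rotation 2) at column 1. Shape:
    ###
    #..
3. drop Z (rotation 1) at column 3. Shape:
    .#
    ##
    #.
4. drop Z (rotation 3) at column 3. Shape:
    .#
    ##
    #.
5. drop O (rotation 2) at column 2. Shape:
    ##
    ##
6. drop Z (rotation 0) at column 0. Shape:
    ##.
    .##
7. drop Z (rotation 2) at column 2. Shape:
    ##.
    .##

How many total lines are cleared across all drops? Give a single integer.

Drop 1: J rot0 at col 0 lands with bottom-row=0; cleared 0 line(s) (total 0); column heights now [2 1 1 0 0], max=2
Drop 2: L rot2 at col 1 lands with bottom-row=1; cleared 0 line(s) (total 0); column heights now [2 3 3 3 0], max=3
Drop 3: Z rot1 at col 3 lands with bottom-row=3; cleared 0 line(s) (total 0); column heights now [2 3 3 5 6], max=6
Drop 4: Z rot3 at col 3 lands with bottom-row=5; cleared 0 line(s) (total 0); column heights now [2 3 3 7 8], max=8
Drop 5: O rot2 at col 2 lands with bottom-row=7; cleared 0 line(s) (total 0); column heights now [2 3 9 9 8], max=9
Drop 6: Z rot0 at col 0 lands with bottom-row=9; cleared 0 line(s) (total 0); column heights now [11 11 10 9 8], max=11
Drop 7: Z rot2 at col 2 lands with bottom-row=9; cleared 0 line(s) (total 0); column heights now [11 11 11 11 10], max=11

Answer: 0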